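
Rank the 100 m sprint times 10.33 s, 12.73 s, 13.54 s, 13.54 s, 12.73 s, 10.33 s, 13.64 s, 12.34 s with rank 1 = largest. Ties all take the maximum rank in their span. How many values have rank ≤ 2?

Sorted (descending): 13.64, 13.54, 13.54, 12.73, 12.73, 12.34, 10.33, 10.33
The 2 values of 13.54 occupy positions 2–3 → each gets rank 3.
The 2 values of 12.73 occupy positions 4–5 → each gets rank 5.
The 2 values of 10.33 occupy positions 7–8 → each gets rank 8.
Ranks ≤ 2: {1} → 1 value.

1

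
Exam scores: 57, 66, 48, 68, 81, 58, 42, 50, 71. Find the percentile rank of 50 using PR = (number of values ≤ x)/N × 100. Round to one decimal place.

N = 9.
Strictly below 50: 2. Equal to 50: 1.
PR = 3/9 × 100 = 33.3

33.3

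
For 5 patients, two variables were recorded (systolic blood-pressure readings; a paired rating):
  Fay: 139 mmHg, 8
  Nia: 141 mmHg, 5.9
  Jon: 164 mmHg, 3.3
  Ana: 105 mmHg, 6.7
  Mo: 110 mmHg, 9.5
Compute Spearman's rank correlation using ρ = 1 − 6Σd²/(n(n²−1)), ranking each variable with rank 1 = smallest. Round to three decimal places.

-0.700

Ranks of variable 1: 3, 4, 5, 1, 2
Ranks of variable 2: 4, 2, 1, 3, 5
d = r₁ − r₂: -1, 2, 4, -2, -3
d²: 1, 4, 16, 4, 9; Σd² = 34
ρ = 1 − 6·34/(5·24) = 1 − 204/120 = -0.700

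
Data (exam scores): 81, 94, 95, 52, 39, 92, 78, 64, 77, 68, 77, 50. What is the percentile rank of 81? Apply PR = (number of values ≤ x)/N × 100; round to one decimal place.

75.0

N = 12.
Strictly below 81: 8. Equal to 81: 1.
PR = 9/12 × 100 = 75.0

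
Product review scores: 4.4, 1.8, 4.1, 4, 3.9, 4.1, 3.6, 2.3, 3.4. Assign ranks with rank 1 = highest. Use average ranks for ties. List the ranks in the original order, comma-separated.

Sorted (descending): 4.4, 4.1, 4.1, 4, 3.9, 3.6, 3.4, 2.3, 1.8
The 2 values of 4.1 occupy positions 2–3 → average rank (2+3)/2 = 2.5.

1, 9, 2.5, 4, 5, 2.5, 6, 8, 7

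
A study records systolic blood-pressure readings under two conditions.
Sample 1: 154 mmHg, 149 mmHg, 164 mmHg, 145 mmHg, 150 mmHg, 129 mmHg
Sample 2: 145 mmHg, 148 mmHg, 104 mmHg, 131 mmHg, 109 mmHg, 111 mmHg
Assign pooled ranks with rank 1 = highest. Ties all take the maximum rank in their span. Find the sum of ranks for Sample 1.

26

Sorted (descending): 164, 154, 150, 149, 148, 145, 145, 131, 129, 111, 109, 104
The 2 values of 145 occupy positions 6–7 → each gets rank 7.
Sample 1 values → pooled ranks: 154→2, 149→4, 164→1, 145→7, 150→3, 129→9
Rank sum = 2 + 4 + 1 + 7 + 3 + 9 = 26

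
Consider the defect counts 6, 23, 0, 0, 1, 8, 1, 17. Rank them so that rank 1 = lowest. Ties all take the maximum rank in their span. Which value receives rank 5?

Sorted (ascending): 0, 0, 1, 1, 6, 8, 17, 23
The 2 values of 0 occupy positions 1–2 → each gets rank 2.
The 2 values of 1 occupy positions 3–4 → each gets rank 4.
Rank 5 → value 6.

6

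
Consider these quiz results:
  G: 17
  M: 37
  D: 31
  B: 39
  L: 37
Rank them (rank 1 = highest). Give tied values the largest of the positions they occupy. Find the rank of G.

Sorted (descending): 39, 37, 37, 31, 17
The 2 values of 37 occupy positions 2–3 → each gets rank 3.
G has value 17 → rank 5.

5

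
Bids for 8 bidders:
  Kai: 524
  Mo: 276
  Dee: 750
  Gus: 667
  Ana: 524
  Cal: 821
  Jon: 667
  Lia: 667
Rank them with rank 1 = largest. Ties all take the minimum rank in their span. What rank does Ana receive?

Sorted (descending): 821, 750, 667, 667, 667, 524, 524, 276
The 3 values of 667 occupy positions 3–5 → each gets rank 3.
The 2 values of 524 occupy positions 6–7 → each gets rank 6.
Ana has value 524 → rank 6.

6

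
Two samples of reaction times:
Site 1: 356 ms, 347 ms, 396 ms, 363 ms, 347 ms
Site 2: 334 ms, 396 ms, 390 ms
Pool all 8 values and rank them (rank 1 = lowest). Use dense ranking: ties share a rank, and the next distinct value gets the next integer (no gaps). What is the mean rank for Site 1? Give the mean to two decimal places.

3.40

Sorted (ascending): 334, 347, 347, 356, 363, 390, 396, 396
The 2 values of 347 share dense rank 2.
The 2 values of 396 share dense rank 6.
Remaining distinct values take the next consecutive integers.
Site 1 values → pooled ranks: 356→3, 347→2, 396→6, 363→4, 347→2
Mean rank = (3 + 2 + 6 + 4 + 2) / 5 = 3.40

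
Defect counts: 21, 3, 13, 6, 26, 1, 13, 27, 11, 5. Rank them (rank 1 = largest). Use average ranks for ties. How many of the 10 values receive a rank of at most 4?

Sorted (descending): 27, 26, 21, 13, 13, 11, 6, 5, 3, 1
The 2 values of 13 occupy positions 4–5 → average rank (4+5)/2 = 4.5.
Ranks ≤ 4: {1, 2, 3} → 3 values.

3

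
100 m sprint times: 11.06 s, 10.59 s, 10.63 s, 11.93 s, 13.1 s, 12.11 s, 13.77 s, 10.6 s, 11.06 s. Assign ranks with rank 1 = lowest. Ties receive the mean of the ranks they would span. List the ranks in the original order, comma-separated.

Sorted (ascending): 10.59, 10.6, 10.63, 11.06, 11.06, 11.93, 12.11, 13.1, 13.77
The 2 values of 11.06 occupy positions 4–5 → average rank (4+5)/2 = 4.5.

4.5, 1, 3, 6, 8, 7, 9, 2, 4.5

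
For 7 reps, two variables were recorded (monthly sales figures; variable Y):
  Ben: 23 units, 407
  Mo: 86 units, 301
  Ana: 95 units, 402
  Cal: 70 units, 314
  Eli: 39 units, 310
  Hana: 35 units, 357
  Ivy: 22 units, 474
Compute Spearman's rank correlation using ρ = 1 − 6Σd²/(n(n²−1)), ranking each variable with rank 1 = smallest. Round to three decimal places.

Ranks of variable 1: 2, 6, 7, 5, 4, 3, 1
Ranks of variable 2: 6, 1, 5, 3, 2, 4, 7
d = r₁ − r₂: -4, 5, 2, 2, 2, -1, -6
d²: 16, 25, 4, 4, 4, 1, 36; Σd² = 90
ρ = 1 − 6·90/(7·48) = 1 − 540/336 = -0.607

-0.607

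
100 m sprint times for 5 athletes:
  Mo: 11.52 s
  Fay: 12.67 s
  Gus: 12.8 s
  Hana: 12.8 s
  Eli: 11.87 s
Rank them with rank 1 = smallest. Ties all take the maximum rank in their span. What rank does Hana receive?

5

Sorted (ascending): 11.52, 11.87, 12.67, 12.8, 12.8
The 2 values of 12.8 occupy positions 4–5 → each gets rank 5.
Hana has value 12.8 s → rank 5.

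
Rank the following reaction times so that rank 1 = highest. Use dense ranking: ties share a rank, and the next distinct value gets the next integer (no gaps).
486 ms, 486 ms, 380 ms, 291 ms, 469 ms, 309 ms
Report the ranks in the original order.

1, 1, 3, 5, 2, 4

Sorted (descending): 486, 486, 469, 380, 309, 291
The 2 values of 486 share dense rank 1.
Remaining distinct values take the next consecutive integers.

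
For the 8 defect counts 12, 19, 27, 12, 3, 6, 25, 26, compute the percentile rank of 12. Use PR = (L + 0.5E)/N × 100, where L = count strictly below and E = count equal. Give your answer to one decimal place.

N = 8.
Strictly below 12: 2. Equal to 12: 2.
PR = (2 + 0.5·2)/8 × 100 = 37.5

37.5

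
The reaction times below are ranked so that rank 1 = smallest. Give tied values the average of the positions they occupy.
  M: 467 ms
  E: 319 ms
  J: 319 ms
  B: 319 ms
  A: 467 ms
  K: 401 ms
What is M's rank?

Sorted (ascending): 319, 319, 319, 401, 467, 467
The 3 values of 319 occupy positions 1–3 → average rank 2.
The 2 values of 467 occupy positions 5–6 → average rank (5+6)/2 = 5.5.
M has value 467 ms → rank 5.5.

5.5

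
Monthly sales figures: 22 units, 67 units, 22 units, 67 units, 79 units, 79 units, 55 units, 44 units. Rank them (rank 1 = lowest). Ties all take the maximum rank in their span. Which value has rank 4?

55

Sorted (ascending): 22, 22, 44, 55, 67, 67, 79, 79
The 2 values of 22 occupy positions 1–2 → each gets rank 2.
The 2 values of 67 occupy positions 5–6 → each gets rank 6.
The 2 values of 79 occupy positions 7–8 → each gets rank 8.
Rank 4 → value 55.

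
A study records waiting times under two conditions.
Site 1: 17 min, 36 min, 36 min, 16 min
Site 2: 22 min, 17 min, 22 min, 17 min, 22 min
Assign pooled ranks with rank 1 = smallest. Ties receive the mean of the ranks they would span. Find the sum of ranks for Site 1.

Sorted (ascending): 16, 17, 17, 17, 22, 22, 22, 36, 36
The 3 values of 17 occupy positions 2–4 → average rank 3.
The 3 values of 22 occupy positions 5–7 → average rank 6.
The 2 values of 36 occupy positions 8–9 → average rank (8+9)/2 = 8.5.
Site 1 values → pooled ranks: 17→3, 36→8.5, 36→8.5, 16→1
Rank sum = 3 + 8.5 + 8.5 + 1 = 21

21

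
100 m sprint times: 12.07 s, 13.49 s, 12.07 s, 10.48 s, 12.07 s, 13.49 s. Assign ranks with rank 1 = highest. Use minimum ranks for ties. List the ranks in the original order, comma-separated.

3, 1, 3, 6, 3, 1

Sorted (descending): 13.49, 13.49, 12.07, 12.07, 12.07, 10.48
The 2 values of 13.49 occupy positions 1–2 → each gets rank 1.
The 3 values of 12.07 occupy positions 3–5 → each gets rank 3.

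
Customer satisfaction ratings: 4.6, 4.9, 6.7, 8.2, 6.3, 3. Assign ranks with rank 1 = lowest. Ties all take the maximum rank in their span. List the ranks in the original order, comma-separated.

Sorted (ascending): 3, 4.6, 4.9, 6.3, 6.7, 8.2
No ties — each value takes its position as its rank.

2, 3, 5, 6, 4, 1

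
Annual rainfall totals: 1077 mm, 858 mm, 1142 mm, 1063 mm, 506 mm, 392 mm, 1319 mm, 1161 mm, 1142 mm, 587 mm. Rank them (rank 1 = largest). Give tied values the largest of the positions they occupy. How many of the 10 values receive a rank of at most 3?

2

Sorted (descending): 1319, 1161, 1142, 1142, 1077, 1063, 858, 587, 506, 392
The 2 values of 1142 occupy positions 3–4 → each gets rank 4.
Ranks ≤ 3: {1, 2} → 2 values.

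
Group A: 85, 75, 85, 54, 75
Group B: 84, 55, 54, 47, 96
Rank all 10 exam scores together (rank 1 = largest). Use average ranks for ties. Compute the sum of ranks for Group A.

24.5

Sorted (descending): 96, 85, 85, 84, 75, 75, 55, 54, 54, 47
The 2 values of 85 occupy positions 2–3 → average rank (2+3)/2 = 2.5.
The 2 values of 75 occupy positions 5–6 → average rank (5+6)/2 = 5.5.
The 2 values of 54 occupy positions 8–9 → average rank (8+9)/2 = 8.5.
Group A values → pooled ranks: 85→2.5, 75→5.5, 85→2.5, 54→8.5, 75→5.5
Rank sum = 2.5 + 5.5 + 2.5 + 8.5 + 5.5 = 24.5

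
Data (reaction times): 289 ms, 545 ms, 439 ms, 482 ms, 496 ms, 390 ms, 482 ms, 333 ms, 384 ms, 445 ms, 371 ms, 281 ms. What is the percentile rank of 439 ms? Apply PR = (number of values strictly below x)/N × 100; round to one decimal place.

N = 12.
Strictly below 439: 6. Equal to 439: 1.
PR = 6/12 × 100 = 50.0

50.0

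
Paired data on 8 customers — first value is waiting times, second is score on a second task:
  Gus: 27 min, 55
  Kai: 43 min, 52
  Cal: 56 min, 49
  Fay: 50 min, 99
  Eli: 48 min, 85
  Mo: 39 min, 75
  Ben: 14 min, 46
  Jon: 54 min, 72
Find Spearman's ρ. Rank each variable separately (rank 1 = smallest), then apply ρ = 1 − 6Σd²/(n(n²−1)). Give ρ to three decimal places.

0.262

Ranks of variable 1: 2, 4, 8, 6, 5, 3, 1, 7
Ranks of variable 2: 4, 3, 2, 8, 7, 6, 1, 5
d = r₁ − r₂: -2, 1, 6, -2, -2, -3, 0, 2
d²: 4, 1, 36, 4, 4, 9, 0, 4; Σd² = 62
ρ = 1 − 6·62/(8·63) = 1 − 372/504 = 0.262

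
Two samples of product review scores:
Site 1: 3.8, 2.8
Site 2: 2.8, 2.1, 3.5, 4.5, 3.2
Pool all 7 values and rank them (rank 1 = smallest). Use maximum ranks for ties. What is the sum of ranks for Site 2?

Sorted (ascending): 2.1, 2.8, 2.8, 3.2, 3.5, 3.8, 4.5
The 2 values of 2.8 occupy positions 2–3 → each gets rank 3.
Site 2 values → pooled ranks: 2.8→3, 2.1→1, 3.5→5, 4.5→7, 3.2→4
Rank sum = 3 + 1 + 5 + 7 + 4 = 20

20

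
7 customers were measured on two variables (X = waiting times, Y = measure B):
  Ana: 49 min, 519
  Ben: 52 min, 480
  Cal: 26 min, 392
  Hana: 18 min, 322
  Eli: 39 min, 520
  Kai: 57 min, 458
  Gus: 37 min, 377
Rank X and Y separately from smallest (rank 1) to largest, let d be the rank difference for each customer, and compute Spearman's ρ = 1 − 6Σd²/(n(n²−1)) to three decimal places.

Ranks of variable 1: 5, 6, 2, 1, 4, 7, 3
Ranks of variable 2: 6, 5, 3, 1, 7, 4, 2
d = r₁ − r₂: -1, 1, -1, 0, -3, 3, 1
d²: 1, 1, 1, 0, 9, 9, 1; Σd² = 22
ρ = 1 − 6·22/(7·48) = 1 − 132/336 = 0.607

0.607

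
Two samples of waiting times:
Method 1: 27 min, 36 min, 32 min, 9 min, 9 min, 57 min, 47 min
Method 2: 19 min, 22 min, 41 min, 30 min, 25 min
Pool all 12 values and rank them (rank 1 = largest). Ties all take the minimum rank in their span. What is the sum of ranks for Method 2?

36

Sorted (descending): 57, 47, 41, 36, 32, 30, 27, 25, 22, 19, 9, 9
The 2 values of 9 occupy positions 11–12 → each gets rank 11.
Method 2 values → pooled ranks: 19→10, 22→9, 41→3, 30→6, 25→8
Rank sum = 10 + 9 + 3 + 6 + 8 = 36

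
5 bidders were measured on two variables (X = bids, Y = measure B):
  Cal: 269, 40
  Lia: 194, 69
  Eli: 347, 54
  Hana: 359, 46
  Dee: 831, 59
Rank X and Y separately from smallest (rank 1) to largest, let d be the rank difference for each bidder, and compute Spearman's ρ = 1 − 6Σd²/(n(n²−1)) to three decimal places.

Ranks of variable 1: 2, 1, 3, 4, 5
Ranks of variable 2: 1, 5, 3, 2, 4
d = r₁ − r₂: 1, -4, 0, 2, 1
d²: 1, 16, 0, 4, 1; Σd² = 22
ρ = 1 − 6·22/(5·24) = 1 − 132/120 = -0.100

-0.100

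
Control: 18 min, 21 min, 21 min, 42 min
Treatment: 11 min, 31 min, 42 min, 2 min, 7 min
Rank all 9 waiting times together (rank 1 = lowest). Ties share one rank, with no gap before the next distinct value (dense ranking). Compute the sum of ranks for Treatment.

19

Sorted (ascending): 2, 7, 11, 18, 21, 21, 31, 42, 42
The 2 values of 21 share dense rank 5.
The 2 values of 42 share dense rank 7.
Remaining distinct values take the next consecutive integers.
Treatment values → pooled ranks: 11→3, 31→6, 42→7, 2→1, 7→2
Rank sum = 3 + 6 + 7 + 1 + 2 = 19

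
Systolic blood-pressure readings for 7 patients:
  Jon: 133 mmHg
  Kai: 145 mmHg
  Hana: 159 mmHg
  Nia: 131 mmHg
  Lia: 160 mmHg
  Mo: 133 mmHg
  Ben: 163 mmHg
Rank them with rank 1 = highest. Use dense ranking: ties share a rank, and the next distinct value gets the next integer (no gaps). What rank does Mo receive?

Sorted (descending): 163, 160, 159, 145, 133, 133, 131
The 2 values of 133 share dense rank 5.
Remaining distinct values take the next consecutive integers.
Mo has value 133 mmHg → rank 5.

5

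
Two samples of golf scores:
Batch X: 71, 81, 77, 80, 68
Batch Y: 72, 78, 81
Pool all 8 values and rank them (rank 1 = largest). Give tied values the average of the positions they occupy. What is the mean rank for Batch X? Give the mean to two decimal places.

Sorted (descending): 81, 81, 80, 78, 77, 72, 71, 68
The 2 values of 81 occupy positions 1–2 → average rank (1+2)/2 = 1.5.
Batch X values → pooled ranks: 71→7, 81→1.5, 77→5, 80→3, 68→8
Mean rank = (7 + 1.5 + 5 + 3 + 8) / 5 = 4.90

4.90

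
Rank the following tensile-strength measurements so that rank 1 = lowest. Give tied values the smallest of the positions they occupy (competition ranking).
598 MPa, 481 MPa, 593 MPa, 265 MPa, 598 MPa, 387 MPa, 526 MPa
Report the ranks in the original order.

6, 3, 5, 1, 6, 2, 4

Sorted (ascending): 265, 387, 481, 526, 593, 598, 598
The 2 values of 598 occupy positions 6–7 → each gets rank 6.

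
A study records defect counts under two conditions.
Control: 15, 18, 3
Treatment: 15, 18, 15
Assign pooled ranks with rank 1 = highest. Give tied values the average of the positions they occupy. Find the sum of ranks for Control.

11.5

Sorted (descending): 18, 18, 15, 15, 15, 3
The 2 values of 18 occupy positions 1–2 → average rank (1+2)/2 = 1.5.
The 3 values of 15 occupy positions 3–5 → average rank 4.
Control values → pooled ranks: 15→4, 18→1.5, 3→6
Rank sum = 4 + 1.5 + 6 = 11.5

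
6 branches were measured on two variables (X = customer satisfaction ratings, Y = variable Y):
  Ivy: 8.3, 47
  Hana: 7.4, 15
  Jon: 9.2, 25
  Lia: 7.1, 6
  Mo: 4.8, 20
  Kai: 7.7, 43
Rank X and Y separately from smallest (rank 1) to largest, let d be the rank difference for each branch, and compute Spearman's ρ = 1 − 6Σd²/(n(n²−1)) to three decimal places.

Ranks of variable 1: 5, 3, 6, 2, 1, 4
Ranks of variable 2: 6, 2, 4, 1, 3, 5
d = r₁ − r₂: -1, 1, 2, 1, -2, -1
d²: 1, 1, 4, 1, 4, 1; Σd² = 12
ρ = 1 − 6·12/(6·35) = 1 − 72/210 = 0.657

0.657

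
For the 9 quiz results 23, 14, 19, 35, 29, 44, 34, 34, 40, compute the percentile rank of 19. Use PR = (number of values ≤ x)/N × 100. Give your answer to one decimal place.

N = 9.
Strictly below 19: 1. Equal to 19: 1.
PR = 2/9 × 100 = 22.2

22.2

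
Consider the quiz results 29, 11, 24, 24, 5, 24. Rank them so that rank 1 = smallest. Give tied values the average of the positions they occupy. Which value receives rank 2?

Sorted (ascending): 5, 11, 24, 24, 24, 29
The 3 values of 24 occupy positions 3–5 → average rank 4.
Rank 2 → value 11.

11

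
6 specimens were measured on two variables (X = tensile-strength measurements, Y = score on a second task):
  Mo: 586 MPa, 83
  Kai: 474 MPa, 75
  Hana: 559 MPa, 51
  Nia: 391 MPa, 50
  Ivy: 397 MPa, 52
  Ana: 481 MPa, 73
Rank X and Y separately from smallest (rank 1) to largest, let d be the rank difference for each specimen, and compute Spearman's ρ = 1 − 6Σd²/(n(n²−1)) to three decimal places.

0.600

Ranks of variable 1: 6, 3, 5, 1, 2, 4
Ranks of variable 2: 6, 5, 2, 1, 3, 4
d = r₁ − r₂: 0, -2, 3, 0, -1, 0
d²: 0, 4, 9, 0, 1, 0; Σd² = 14
ρ = 1 − 6·14/(6·35) = 1 − 84/210 = 0.600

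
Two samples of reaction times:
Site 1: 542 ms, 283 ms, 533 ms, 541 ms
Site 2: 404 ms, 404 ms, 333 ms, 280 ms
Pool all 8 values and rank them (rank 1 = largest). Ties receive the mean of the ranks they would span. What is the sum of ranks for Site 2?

23

Sorted (descending): 542, 541, 533, 404, 404, 333, 283, 280
The 2 values of 404 occupy positions 4–5 → average rank (4+5)/2 = 4.5.
Site 2 values → pooled ranks: 404→4.5, 404→4.5, 333→6, 280→8
Rank sum = 4.5 + 4.5 + 6 + 8 = 23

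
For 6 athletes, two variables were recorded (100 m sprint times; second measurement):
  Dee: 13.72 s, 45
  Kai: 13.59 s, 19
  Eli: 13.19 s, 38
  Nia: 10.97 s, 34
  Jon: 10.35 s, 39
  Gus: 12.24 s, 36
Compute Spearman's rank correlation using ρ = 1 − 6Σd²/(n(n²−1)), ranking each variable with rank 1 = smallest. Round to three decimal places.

0.086

Ranks of variable 1: 6, 5, 4, 2, 1, 3
Ranks of variable 2: 6, 1, 4, 2, 5, 3
d = r₁ − r₂: 0, 4, 0, 0, -4, 0
d²: 0, 16, 0, 0, 16, 0; Σd² = 32
ρ = 1 − 6·32/(6·35) = 1 − 192/210 = 0.086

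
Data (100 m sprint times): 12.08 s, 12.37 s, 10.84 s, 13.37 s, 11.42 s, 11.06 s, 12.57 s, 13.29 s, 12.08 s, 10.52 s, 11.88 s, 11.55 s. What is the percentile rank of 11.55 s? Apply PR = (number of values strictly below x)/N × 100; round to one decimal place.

33.3

N = 12.
Strictly below 11.55: 4. Equal to 11.55: 1.
PR = 4/12 × 100 = 33.3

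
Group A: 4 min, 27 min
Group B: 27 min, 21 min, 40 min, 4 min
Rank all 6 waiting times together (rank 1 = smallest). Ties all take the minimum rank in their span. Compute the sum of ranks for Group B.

Sorted (ascending): 4, 4, 21, 27, 27, 40
The 2 values of 4 occupy positions 1–2 → each gets rank 1.
The 2 values of 27 occupy positions 4–5 → each gets rank 4.
Group B values → pooled ranks: 27→4, 21→3, 40→6, 4→1
Rank sum = 4 + 3 + 6 + 1 = 14

14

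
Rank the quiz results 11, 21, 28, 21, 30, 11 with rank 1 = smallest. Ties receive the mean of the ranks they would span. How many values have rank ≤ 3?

2

Sorted (ascending): 11, 11, 21, 21, 28, 30
The 2 values of 11 occupy positions 1–2 → average rank (1+2)/2 = 1.5.
The 2 values of 21 occupy positions 3–4 → average rank (3+4)/2 = 3.5.
Ranks ≤ 3: {1.5, 1.5} → 2 values.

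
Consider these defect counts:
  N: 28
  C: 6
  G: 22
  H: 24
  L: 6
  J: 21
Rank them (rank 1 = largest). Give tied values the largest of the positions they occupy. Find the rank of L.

6

Sorted (descending): 28, 24, 22, 21, 6, 6
The 2 values of 6 occupy positions 5–6 → each gets rank 6.
L has value 6 → rank 6.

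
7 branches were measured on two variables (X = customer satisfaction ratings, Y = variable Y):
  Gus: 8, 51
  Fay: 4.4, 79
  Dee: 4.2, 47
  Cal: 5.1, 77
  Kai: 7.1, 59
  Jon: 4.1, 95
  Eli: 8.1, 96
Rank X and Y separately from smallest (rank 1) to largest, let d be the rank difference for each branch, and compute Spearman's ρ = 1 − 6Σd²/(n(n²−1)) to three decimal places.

0.107

Ranks of variable 1: 6, 3, 2, 4, 5, 1, 7
Ranks of variable 2: 2, 5, 1, 4, 3, 6, 7
d = r₁ − r₂: 4, -2, 1, 0, 2, -5, 0
d²: 16, 4, 1, 0, 4, 25, 0; Σd² = 50
ρ = 1 − 6·50/(7·48) = 1 − 300/336 = 0.107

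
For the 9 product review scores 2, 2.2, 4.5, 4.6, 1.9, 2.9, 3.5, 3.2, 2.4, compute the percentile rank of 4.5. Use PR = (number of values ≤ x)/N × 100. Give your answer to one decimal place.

N = 9.
Strictly below 4.5: 7. Equal to 4.5: 1.
PR = 8/9 × 100 = 88.9

88.9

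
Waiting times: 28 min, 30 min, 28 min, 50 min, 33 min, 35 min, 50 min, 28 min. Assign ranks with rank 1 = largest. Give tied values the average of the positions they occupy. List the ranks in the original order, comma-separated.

Sorted (descending): 50, 50, 35, 33, 30, 28, 28, 28
The 2 values of 50 occupy positions 1–2 → average rank (1+2)/2 = 1.5.
The 3 values of 28 occupy positions 6–8 → average rank 7.

7, 5, 7, 1.5, 4, 3, 1.5, 7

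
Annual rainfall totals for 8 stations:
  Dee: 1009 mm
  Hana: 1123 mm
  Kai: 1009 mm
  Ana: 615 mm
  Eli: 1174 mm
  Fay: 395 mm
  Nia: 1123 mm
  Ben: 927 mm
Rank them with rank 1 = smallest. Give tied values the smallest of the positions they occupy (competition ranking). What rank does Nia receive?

Sorted (ascending): 395, 615, 927, 1009, 1009, 1123, 1123, 1174
The 2 values of 1009 occupy positions 4–5 → each gets rank 4.
The 2 values of 1123 occupy positions 6–7 → each gets rank 6.
Nia has value 1123 mm → rank 6.

6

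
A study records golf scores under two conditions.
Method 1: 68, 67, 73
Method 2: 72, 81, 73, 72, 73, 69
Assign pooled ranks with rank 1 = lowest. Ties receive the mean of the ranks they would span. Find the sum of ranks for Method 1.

Sorted (ascending): 67, 68, 69, 72, 72, 73, 73, 73, 81
The 2 values of 72 occupy positions 4–5 → average rank (4+5)/2 = 4.5.
The 3 values of 73 occupy positions 6–8 → average rank 7.
Method 1 values → pooled ranks: 68→2, 67→1, 73→7
Rank sum = 2 + 1 + 7 = 10

10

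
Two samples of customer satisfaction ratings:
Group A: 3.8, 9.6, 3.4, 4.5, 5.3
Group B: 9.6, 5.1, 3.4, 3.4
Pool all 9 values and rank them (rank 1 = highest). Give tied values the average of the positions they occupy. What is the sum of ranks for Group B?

21.5

Sorted (descending): 9.6, 9.6, 5.3, 5.1, 4.5, 3.8, 3.4, 3.4, 3.4
The 2 values of 9.6 occupy positions 1–2 → average rank (1+2)/2 = 1.5.
The 3 values of 3.4 occupy positions 7–9 → average rank 8.
Group B values → pooled ranks: 9.6→1.5, 5.1→4, 3.4→8, 3.4→8
Rank sum = 1.5 + 4 + 8 + 8 = 21.5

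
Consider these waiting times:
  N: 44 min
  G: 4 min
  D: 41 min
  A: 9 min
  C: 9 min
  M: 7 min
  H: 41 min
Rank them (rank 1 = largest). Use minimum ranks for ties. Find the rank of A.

Sorted (descending): 44, 41, 41, 9, 9, 7, 4
The 2 values of 41 occupy positions 2–3 → each gets rank 2.
The 2 values of 9 occupy positions 4–5 → each gets rank 4.
A has value 9 min → rank 4.

4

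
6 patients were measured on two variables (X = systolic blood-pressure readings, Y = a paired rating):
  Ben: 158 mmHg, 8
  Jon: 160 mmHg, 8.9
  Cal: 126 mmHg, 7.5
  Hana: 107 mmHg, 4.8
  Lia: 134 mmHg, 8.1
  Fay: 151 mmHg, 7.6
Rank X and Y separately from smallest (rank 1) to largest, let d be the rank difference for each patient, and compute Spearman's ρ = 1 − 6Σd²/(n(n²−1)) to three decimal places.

0.829

Ranks of variable 1: 5, 6, 2, 1, 3, 4
Ranks of variable 2: 4, 6, 2, 1, 5, 3
d = r₁ − r₂: 1, 0, 0, 0, -2, 1
d²: 1, 0, 0, 0, 4, 1; Σd² = 6
ρ = 1 − 6·6/(6·35) = 1 − 36/210 = 0.829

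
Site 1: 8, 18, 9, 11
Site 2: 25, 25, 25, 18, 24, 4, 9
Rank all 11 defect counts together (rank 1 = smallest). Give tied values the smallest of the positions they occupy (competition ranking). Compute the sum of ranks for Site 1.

16

Sorted (ascending): 4, 8, 9, 9, 11, 18, 18, 24, 25, 25, 25
The 2 values of 9 occupy positions 3–4 → each gets rank 3.
The 2 values of 18 occupy positions 6–7 → each gets rank 6.
The 3 values of 25 occupy positions 9–11 → each gets rank 9.
Site 1 values → pooled ranks: 8→2, 18→6, 9→3, 11→5
Rank sum = 2 + 6 + 3 + 5 = 16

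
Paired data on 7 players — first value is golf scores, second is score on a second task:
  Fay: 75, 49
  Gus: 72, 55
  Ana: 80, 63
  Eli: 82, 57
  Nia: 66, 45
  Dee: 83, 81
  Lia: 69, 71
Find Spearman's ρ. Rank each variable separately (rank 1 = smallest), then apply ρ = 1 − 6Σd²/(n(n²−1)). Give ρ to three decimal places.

0.571

Ranks of variable 1: 4, 3, 5, 6, 1, 7, 2
Ranks of variable 2: 2, 3, 5, 4, 1, 7, 6
d = r₁ − r₂: 2, 0, 0, 2, 0, 0, -4
d²: 4, 0, 0, 4, 0, 0, 16; Σd² = 24
ρ = 1 − 6·24/(7·48) = 1 − 144/336 = 0.571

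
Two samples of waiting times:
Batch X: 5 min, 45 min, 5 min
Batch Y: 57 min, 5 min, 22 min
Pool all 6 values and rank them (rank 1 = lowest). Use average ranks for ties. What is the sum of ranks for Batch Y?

12

Sorted (ascending): 5, 5, 5, 22, 45, 57
The 3 values of 5 occupy positions 1–3 → average rank 2.
Batch Y values → pooled ranks: 57→6, 5→2, 22→4
Rank sum = 6 + 2 + 4 = 12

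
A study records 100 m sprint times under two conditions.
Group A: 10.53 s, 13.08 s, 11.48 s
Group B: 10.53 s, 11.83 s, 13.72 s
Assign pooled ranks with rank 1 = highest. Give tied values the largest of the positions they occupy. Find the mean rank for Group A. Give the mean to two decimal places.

Sorted (descending): 13.72, 13.08, 11.83, 11.48, 10.53, 10.53
The 2 values of 10.53 occupy positions 5–6 → each gets rank 6.
Group A values → pooled ranks: 10.53→6, 13.08→2, 11.48→4
Mean rank = (6 + 2 + 4) / 3 = 4.00

4.00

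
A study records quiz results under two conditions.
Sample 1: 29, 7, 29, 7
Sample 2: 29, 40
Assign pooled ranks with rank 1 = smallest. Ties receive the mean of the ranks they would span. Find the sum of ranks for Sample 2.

Sorted (ascending): 7, 7, 29, 29, 29, 40
The 2 values of 7 occupy positions 1–2 → average rank (1+2)/2 = 1.5.
The 3 values of 29 occupy positions 3–5 → average rank 4.
Sample 2 values → pooled ranks: 29→4, 40→6
Rank sum = 4 + 6 = 10

10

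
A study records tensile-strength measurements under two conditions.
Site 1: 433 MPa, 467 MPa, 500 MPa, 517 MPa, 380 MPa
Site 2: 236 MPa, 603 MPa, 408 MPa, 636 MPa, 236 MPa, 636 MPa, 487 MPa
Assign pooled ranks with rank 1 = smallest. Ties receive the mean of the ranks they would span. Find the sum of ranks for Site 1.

Sorted (ascending): 236, 236, 380, 408, 433, 467, 487, 500, 517, 603, 636, 636
The 2 values of 236 occupy positions 1–2 → average rank (1+2)/2 = 1.5.
The 2 values of 636 occupy positions 11–12 → average rank (11+12)/2 = 11.5.
Site 1 values → pooled ranks: 433→5, 467→6, 500→8, 517→9, 380→3
Rank sum = 5 + 6 + 8 + 9 + 3 = 31

31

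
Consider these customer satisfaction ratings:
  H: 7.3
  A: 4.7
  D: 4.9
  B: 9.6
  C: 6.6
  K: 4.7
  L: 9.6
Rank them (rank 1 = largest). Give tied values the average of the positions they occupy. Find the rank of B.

1.5

Sorted (descending): 9.6, 9.6, 7.3, 6.6, 4.9, 4.7, 4.7
The 2 values of 9.6 occupy positions 1–2 → average rank (1+2)/2 = 1.5.
The 2 values of 4.7 occupy positions 6–7 → average rank (6+7)/2 = 6.5.
B has value 9.6 → rank 1.5.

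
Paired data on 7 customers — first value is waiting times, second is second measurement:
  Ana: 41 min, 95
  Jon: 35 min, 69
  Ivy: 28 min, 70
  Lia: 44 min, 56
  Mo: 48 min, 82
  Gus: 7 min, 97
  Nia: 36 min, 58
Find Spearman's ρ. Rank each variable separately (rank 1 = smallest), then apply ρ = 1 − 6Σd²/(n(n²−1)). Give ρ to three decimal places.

-0.321

Ranks of variable 1: 5, 3, 2, 6, 7, 1, 4
Ranks of variable 2: 6, 3, 4, 1, 5, 7, 2
d = r₁ − r₂: -1, 0, -2, 5, 2, -6, 2
d²: 1, 0, 4, 25, 4, 36, 4; Σd² = 74
ρ = 1 − 6·74/(7·48) = 1 − 444/336 = -0.321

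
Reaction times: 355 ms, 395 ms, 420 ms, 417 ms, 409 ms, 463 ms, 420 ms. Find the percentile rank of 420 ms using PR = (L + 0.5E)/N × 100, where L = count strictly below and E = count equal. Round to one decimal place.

71.4

N = 7.
Strictly below 420: 4. Equal to 420: 2.
PR = (4 + 0.5·2)/7 × 100 = 71.4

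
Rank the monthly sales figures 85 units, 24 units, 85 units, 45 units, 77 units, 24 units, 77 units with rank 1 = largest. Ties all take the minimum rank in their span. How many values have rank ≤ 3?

Sorted (descending): 85, 85, 77, 77, 45, 24, 24
The 2 values of 85 occupy positions 1–2 → each gets rank 1.
The 2 values of 77 occupy positions 3–4 → each gets rank 3.
The 2 values of 24 occupy positions 6–7 → each gets rank 6.
Ranks ≤ 3: {1, 1, 3, 3} → 4 values.

4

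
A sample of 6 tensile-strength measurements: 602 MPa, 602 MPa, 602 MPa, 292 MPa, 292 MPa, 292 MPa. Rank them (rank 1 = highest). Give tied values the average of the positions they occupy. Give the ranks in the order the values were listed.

Sorted (descending): 602, 602, 602, 292, 292, 292
The 3 values of 602 occupy positions 1–3 → average rank 2.
The 3 values of 292 occupy positions 4–6 → average rank 5.

2, 2, 2, 5, 5, 5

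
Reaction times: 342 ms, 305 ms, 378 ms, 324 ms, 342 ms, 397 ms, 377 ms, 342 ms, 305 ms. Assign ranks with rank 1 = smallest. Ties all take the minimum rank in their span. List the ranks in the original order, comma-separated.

Sorted (ascending): 305, 305, 324, 342, 342, 342, 377, 378, 397
The 2 values of 305 occupy positions 1–2 → each gets rank 1.
The 3 values of 342 occupy positions 4–6 → each gets rank 4.

4, 1, 8, 3, 4, 9, 7, 4, 1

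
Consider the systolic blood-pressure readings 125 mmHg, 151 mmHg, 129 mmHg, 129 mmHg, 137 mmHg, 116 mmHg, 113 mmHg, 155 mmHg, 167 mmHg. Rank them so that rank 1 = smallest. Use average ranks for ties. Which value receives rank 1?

113

Sorted (ascending): 113, 116, 125, 129, 129, 137, 151, 155, 167
The 2 values of 129 occupy positions 4–5 → average rank (4+5)/2 = 4.5.
Rank 1 → value 113.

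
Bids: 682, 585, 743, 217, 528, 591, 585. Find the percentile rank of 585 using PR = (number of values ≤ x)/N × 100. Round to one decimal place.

57.1

N = 7.
Strictly below 585: 2. Equal to 585: 2.
PR = 4/7 × 100 = 57.1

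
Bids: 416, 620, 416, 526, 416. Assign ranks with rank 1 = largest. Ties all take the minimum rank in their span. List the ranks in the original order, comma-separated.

Sorted (descending): 620, 526, 416, 416, 416
The 3 values of 416 occupy positions 3–5 → each gets rank 3.

3, 1, 3, 2, 3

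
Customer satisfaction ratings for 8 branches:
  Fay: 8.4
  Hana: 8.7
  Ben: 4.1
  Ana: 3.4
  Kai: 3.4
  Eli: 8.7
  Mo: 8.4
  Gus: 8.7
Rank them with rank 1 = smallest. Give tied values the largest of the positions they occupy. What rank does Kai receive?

Sorted (ascending): 3.4, 3.4, 4.1, 8.4, 8.4, 8.7, 8.7, 8.7
The 2 values of 3.4 occupy positions 1–2 → each gets rank 2.
The 2 values of 8.4 occupy positions 4–5 → each gets rank 5.
The 3 values of 8.7 occupy positions 6–8 → each gets rank 8.
Kai has value 3.4 → rank 2.

2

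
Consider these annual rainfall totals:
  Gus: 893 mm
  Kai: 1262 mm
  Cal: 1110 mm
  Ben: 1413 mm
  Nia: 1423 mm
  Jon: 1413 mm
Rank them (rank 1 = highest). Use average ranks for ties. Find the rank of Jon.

2.5

Sorted (descending): 1423, 1413, 1413, 1262, 1110, 893
The 2 values of 1413 occupy positions 2–3 → average rank (2+3)/2 = 2.5.
Jon has value 1413 mm → rank 2.5.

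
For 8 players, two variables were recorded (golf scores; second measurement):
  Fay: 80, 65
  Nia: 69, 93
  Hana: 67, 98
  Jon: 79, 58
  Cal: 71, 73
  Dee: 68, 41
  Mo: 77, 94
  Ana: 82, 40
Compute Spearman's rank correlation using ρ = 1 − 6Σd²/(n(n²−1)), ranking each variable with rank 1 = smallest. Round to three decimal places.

Ranks of variable 1: 7, 3, 1, 6, 4, 2, 5, 8
Ranks of variable 2: 4, 6, 8, 3, 5, 2, 7, 1
d = r₁ − r₂: 3, -3, -7, 3, -1, 0, -2, 7
d²: 9, 9, 49, 9, 1, 0, 4, 49; Σd² = 130
ρ = 1 − 6·130/(8·63) = 1 − 780/504 = -0.548

-0.548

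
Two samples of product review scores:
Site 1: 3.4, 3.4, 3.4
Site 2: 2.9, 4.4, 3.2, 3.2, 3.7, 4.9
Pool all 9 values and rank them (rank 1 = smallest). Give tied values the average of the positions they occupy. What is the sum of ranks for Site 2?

Sorted (ascending): 2.9, 3.2, 3.2, 3.4, 3.4, 3.4, 3.7, 4.4, 4.9
The 2 values of 3.2 occupy positions 2–3 → average rank (2+3)/2 = 2.5.
The 3 values of 3.4 occupy positions 4–6 → average rank 5.
Site 2 values → pooled ranks: 2.9→1, 4.4→8, 3.2→2.5, 3.2→2.5, 3.7→7, 4.9→9
Rank sum = 1 + 8 + 2.5 + 2.5 + 7 + 9 = 30

30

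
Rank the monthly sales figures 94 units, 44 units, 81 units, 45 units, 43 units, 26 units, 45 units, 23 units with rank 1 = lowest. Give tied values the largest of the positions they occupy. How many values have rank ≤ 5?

4

Sorted (ascending): 23, 26, 43, 44, 45, 45, 81, 94
The 2 values of 45 occupy positions 5–6 → each gets rank 6.
Ranks ≤ 5: {1, 2, 3, 4} → 4 values.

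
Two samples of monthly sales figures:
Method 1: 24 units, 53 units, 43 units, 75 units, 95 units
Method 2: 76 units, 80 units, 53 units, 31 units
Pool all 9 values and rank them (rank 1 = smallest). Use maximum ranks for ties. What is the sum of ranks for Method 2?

22

Sorted (ascending): 24, 31, 43, 53, 53, 75, 76, 80, 95
The 2 values of 53 occupy positions 4–5 → each gets rank 5.
Method 2 values → pooled ranks: 76→7, 80→8, 53→5, 31→2
Rank sum = 7 + 8 + 5 + 2 = 22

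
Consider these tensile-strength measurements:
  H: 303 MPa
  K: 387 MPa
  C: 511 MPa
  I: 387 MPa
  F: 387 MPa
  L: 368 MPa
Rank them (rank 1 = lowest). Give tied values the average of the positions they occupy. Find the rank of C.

Sorted (ascending): 303, 368, 387, 387, 387, 511
The 3 values of 387 occupy positions 3–5 → average rank 4.
C has value 511 MPa → rank 6.

6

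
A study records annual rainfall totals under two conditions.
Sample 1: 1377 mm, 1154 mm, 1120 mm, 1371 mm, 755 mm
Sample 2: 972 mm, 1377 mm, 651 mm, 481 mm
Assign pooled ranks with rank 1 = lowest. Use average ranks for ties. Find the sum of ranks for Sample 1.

29.5

Sorted (ascending): 481, 651, 755, 972, 1120, 1154, 1371, 1377, 1377
The 2 values of 1377 occupy positions 8–9 → average rank (8+9)/2 = 8.5.
Sample 1 values → pooled ranks: 1377→8.5, 1154→6, 1120→5, 1371→7, 755→3
Rank sum = 8.5 + 6 + 5 + 7 + 3 = 29.5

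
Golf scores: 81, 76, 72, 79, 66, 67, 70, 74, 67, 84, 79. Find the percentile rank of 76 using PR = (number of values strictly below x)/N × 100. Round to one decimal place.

N = 11.
Strictly below 76: 6. Equal to 76: 1.
PR = 6/11 × 100 = 54.5

54.5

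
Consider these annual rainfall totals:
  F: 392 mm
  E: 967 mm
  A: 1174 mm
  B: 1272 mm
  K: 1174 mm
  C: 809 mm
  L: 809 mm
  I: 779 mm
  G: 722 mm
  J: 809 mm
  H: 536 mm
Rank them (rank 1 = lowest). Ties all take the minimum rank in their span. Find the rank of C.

Sorted (ascending): 392, 536, 722, 779, 809, 809, 809, 967, 1174, 1174, 1272
The 3 values of 809 occupy positions 5–7 → each gets rank 5.
The 2 values of 1174 occupy positions 9–10 → each gets rank 9.
C has value 809 mm → rank 5.

5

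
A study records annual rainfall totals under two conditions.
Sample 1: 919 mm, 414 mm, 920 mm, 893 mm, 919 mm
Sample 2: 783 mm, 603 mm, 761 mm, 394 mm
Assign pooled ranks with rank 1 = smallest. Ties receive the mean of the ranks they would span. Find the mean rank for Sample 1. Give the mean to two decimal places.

6.40

Sorted (ascending): 394, 414, 603, 761, 783, 893, 919, 919, 920
The 2 values of 919 occupy positions 7–8 → average rank (7+8)/2 = 7.5.
Sample 1 values → pooled ranks: 919→7.5, 414→2, 920→9, 893→6, 919→7.5
Mean rank = (7.5 + 2 + 9 + 6 + 7.5) / 5 = 6.40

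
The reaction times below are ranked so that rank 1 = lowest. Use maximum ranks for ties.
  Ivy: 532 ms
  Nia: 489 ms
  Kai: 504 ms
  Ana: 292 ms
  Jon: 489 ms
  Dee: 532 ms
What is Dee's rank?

6

Sorted (ascending): 292, 489, 489, 504, 532, 532
The 2 values of 489 occupy positions 2–3 → each gets rank 3.
The 2 values of 532 occupy positions 5–6 → each gets rank 6.
Dee has value 532 ms → rank 6.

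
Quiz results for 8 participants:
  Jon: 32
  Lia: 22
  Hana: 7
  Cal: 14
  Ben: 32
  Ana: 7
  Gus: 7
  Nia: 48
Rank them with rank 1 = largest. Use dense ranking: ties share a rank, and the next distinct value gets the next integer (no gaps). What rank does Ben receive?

2

Sorted (descending): 48, 32, 32, 22, 14, 7, 7, 7
The 2 values of 32 share dense rank 2.
The 3 values of 7 share dense rank 5.
Remaining distinct values take the next consecutive integers.
Ben has value 32 → rank 2.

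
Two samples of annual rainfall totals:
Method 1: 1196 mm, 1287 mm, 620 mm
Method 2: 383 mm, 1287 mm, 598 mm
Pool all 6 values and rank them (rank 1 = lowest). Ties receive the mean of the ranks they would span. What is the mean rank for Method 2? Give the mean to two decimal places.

2.83

Sorted (ascending): 383, 598, 620, 1196, 1287, 1287
The 2 values of 1287 occupy positions 5–6 → average rank (5+6)/2 = 5.5.
Method 2 values → pooled ranks: 383→1, 1287→5.5, 598→2
Mean rank = (1 + 5.5 + 2) / 3 = 2.83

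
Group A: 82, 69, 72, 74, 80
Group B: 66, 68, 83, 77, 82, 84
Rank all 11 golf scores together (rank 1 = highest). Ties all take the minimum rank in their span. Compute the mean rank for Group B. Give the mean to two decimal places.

Sorted (descending): 84, 83, 82, 82, 80, 77, 74, 72, 69, 68, 66
The 2 values of 82 occupy positions 3–4 → each gets rank 3.
Group B values → pooled ranks: 66→11, 68→10, 83→2, 77→6, 82→3, 84→1
Mean rank = (11 + 10 + 2 + 6 + 3 + 1) / 6 = 5.50

5.50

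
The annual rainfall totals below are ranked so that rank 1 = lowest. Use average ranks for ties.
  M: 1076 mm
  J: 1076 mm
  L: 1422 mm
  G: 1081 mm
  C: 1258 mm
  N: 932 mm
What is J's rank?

Sorted (ascending): 932, 1076, 1076, 1081, 1258, 1422
The 2 values of 1076 occupy positions 2–3 → average rank (2+3)/2 = 2.5.
J has value 1076 mm → rank 2.5.

2.5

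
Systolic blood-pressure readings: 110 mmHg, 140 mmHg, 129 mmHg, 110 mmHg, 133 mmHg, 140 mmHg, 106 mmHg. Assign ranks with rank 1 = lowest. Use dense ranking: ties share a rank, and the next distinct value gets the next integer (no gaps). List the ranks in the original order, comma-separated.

Sorted (ascending): 106, 110, 110, 129, 133, 140, 140
The 2 values of 110 share dense rank 2.
The 2 values of 140 share dense rank 5.
Remaining distinct values take the next consecutive integers.

2, 5, 3, 2, 4, 5, 1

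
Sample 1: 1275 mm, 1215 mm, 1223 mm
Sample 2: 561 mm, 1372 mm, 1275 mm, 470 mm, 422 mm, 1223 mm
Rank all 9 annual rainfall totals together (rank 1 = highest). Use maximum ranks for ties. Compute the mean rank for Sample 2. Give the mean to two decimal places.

5.50

Sorted (descending): 1372, 1275, 1275, 1223, 1223, 1215, 561, 470, 422
The 2 values of 1275 occupy positions 2–3 → each gets rank 3.
The 2 values of 1223 occupy positions 4–5 → each gets rank 5.
Sample 2 values → pooled ranks: 561→7, 1372→1, 1275→3, 470→8, 422→9, 1223→5
Mean rank = (7 + 1 + 3 + 8 + 9 + 5) / 6 = 5.50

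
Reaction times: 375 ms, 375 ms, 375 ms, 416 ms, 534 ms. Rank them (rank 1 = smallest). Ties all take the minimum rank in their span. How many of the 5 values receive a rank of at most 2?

3

Sorted (ascending): 375, 375, 375, 416, 534
The 3 values of 375 occupy positions 1–3 → each gets rank 1.
Ranks ≤ 2: {1, 1, 1} → 3 values.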